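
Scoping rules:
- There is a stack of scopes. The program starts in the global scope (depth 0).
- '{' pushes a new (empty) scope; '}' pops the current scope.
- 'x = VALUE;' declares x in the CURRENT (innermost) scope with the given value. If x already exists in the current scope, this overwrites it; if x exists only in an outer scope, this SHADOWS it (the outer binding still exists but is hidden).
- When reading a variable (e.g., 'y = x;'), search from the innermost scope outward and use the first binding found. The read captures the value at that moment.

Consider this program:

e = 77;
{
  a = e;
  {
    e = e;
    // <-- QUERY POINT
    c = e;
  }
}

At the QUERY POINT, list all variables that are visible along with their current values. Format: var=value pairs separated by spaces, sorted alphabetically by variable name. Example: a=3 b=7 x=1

Step 1: declare e=77 at depth 0
Step 2: enter scope (depth=1)
Step 3: declare a=(read e)=77 at depth 1
Step 4: enter scope (depth=2)
Step 5: declare e=(read e)=77 at depth 2
Visible at query point: a=77 e=77

Answer: a=77 e=77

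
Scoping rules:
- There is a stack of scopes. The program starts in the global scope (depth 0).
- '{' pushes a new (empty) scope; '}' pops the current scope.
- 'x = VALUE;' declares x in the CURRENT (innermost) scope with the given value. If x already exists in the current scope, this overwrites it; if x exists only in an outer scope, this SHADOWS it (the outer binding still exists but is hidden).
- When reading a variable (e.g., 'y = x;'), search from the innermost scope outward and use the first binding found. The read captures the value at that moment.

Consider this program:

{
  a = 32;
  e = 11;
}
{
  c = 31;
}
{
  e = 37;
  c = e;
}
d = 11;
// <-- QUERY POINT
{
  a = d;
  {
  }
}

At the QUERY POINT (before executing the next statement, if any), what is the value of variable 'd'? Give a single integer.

Step 1: enter scope (depth=1)
Step 2: declare a=32 at depth 1
Step 3: declare e=11 at depth 1
Step 4: exit scope (depth=0)
Step 5: enter scope (depth=1)
Step 6: declare c=31 at depth 1
Step 7: exit scope (depth=0)
Step 8: enter scope (depth=1)
Step 9: declare e=37 at depth 1
Step 10: declare c=(read e)=37 at depth 1
Step 11: exit scope (depth=0)
Step 12: declare d=11 at depth 0
Visible at query point: d=11

Answer: 11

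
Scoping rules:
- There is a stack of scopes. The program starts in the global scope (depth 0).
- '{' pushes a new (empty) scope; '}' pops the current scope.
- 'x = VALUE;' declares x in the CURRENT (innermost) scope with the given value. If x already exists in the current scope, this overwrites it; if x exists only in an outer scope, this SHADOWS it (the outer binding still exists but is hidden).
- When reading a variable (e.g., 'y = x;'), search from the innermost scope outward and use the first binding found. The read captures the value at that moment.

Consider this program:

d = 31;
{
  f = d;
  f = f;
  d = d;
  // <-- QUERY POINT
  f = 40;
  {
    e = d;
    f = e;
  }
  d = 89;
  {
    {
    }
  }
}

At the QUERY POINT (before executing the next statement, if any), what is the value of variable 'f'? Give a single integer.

Answer: 31

Derivation:
Step 1: declare d=31 at depth 0
Step 2: enter scope (depth=1)
Step 3: declare f=(read d)=31 at depth 1
Step 4: declare f=(read f)=31 at depth 1
Step 5: declare d=(read d)=31 at depth 1
Visible at query point: d=31 f=31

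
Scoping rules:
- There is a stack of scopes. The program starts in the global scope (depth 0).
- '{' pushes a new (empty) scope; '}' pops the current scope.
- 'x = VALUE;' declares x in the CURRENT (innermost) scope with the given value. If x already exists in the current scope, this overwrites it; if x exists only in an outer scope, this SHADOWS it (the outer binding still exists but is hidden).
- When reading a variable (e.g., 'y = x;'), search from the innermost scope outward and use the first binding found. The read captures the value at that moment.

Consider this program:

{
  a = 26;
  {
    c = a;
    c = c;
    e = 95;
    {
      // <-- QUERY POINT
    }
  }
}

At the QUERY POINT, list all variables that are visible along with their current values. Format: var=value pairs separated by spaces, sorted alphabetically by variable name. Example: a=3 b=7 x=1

Step 1: enter scope (depth=1)
Step 2: declare a=26 at depth 1
Step 3: enter scope (depth=2)
Step 4: declare c=(read a)=26 at depth 2
Step 5: declare c=(read c)=26 at depth 2
Step 6: declare e=95 at depth 2
Step 7: enter scope (depth=3)
Visible at query point: a=26 c=26 e=95

Answer: a=26 c=26 e=95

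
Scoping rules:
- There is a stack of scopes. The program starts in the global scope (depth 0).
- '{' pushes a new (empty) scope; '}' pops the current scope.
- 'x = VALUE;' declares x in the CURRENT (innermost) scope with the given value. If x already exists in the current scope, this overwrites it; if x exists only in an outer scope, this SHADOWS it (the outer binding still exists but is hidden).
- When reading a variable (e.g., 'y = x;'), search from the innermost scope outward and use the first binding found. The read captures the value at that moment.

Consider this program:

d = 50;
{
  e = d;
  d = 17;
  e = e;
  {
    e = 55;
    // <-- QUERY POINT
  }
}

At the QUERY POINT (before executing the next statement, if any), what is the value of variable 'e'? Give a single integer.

Step 1: declare d=50 at depth 0
Step 2: enter scope (depth=1)
Step 3: declare e=(read d)=50 at depth 1
Step 4: declare d=17 at depth 1
Step 5: declare e=(read e)=50 at depth 1
Step 6: enter scope (depth=2)
Step 7: declare e=55 at depth 2
Visible at query point: d=17 e=55

Answer: 55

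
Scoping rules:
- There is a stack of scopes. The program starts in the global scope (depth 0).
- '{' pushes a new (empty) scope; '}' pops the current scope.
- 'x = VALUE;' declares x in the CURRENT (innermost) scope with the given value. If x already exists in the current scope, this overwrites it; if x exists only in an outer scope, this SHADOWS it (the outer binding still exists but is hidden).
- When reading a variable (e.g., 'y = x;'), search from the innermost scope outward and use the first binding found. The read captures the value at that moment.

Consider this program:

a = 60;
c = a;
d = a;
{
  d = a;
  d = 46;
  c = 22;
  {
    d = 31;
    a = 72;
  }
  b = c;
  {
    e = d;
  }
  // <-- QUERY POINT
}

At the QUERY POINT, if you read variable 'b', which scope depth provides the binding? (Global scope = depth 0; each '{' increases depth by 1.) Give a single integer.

Answer: 1

Derivation:
Step 1: declare a=60 at depth 0
Step 2: declare c=(read a)=60 at depth 0
Step 3: declare d=(read a)=60 at depth 0
Step 4: enter scope (depth=1)
Step 5: declare d=(read a)=60 at depth 1
Step 6: declare d=46 at depth 1
Step 7: declare c=22 at depth 1
Step 8: enter scope (depth=2)
Step 9: declare d=31 at depth 2
Step 10: declare a=72 at depth 2
Step 11: exit scope (depth=1)
Step 12: declare b=(read c)=22 at depth 1
Step 13: enter scope (depth=2)
Step 14: declare e=(read d)=46 at depth 2
Step 15: exit scope (depth=1)
Visible at query point: a=60 b=22 c=22 d=46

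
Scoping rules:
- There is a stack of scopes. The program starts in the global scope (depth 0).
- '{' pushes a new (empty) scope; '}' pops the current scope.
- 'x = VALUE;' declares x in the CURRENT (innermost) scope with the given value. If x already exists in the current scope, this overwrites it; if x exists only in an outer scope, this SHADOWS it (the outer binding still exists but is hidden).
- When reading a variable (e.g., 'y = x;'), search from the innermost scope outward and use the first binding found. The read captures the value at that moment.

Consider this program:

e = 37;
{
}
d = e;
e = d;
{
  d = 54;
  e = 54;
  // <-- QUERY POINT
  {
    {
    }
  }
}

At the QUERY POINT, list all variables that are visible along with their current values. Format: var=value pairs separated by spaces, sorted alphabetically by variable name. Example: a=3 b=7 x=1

Step 1: declare e=37 at depth 0
Step 2: enter scope (depth=1)
Step 3: exit scope (depth=0)
Step 4: declare d=(read e)=37 at depth 0
Step 5: declare e=(read d)=37 at depth 0
Step 6: enter scope (depth=1)
Step 7: declare d=54 at depth 1
Step 8: declare e=54 at depth 1
Visible at query point: d=54 e=54

Answer: d=54 e=54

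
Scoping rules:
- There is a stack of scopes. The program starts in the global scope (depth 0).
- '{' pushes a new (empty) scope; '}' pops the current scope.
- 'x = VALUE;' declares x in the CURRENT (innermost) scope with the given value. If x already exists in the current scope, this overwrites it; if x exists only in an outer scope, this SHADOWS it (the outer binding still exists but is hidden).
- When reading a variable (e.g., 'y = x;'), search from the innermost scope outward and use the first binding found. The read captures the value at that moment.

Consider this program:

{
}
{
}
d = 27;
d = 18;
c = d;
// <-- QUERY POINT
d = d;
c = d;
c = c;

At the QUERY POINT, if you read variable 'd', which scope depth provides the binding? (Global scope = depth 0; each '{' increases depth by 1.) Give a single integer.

Step 1: enter scope (depth=1)
Step 2: exit scope (depth=0)
Step 3: enter scope (depth=1)
Step 4: exit scope (depth=0)
Step 5: declare d=27 at depth 0
Step 6: declare d=18 at depth 0
Step 7: declare c=(read d)=18 at depth 0
Visible at query point: c=18 d=18

Answer: 0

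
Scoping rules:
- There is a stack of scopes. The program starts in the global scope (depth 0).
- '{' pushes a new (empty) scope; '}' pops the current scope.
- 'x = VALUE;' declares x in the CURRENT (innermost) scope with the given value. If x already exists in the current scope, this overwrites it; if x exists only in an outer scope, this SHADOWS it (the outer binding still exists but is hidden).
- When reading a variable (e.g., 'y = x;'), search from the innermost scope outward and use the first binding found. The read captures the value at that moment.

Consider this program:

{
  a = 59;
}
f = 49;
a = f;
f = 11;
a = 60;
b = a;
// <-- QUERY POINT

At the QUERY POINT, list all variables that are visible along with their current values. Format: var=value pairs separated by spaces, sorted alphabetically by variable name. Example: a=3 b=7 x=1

Step 1: enter scope (depth=1)
Step 2: declare a=59 at depth 1
Step 3: exit scope (depth=0)
Step 4: declare f=49 at depth 0
Step 5: declare a=(read f)=49 at depth 0
Step 6: declare f=11 at depth 0
Step 7: declare a=60 at depth 0
Step 8: declare b=(read a)=60 at depth 0
Visible at query point: a=60 b=60 f=11

Answer: a=60 b=60 f=11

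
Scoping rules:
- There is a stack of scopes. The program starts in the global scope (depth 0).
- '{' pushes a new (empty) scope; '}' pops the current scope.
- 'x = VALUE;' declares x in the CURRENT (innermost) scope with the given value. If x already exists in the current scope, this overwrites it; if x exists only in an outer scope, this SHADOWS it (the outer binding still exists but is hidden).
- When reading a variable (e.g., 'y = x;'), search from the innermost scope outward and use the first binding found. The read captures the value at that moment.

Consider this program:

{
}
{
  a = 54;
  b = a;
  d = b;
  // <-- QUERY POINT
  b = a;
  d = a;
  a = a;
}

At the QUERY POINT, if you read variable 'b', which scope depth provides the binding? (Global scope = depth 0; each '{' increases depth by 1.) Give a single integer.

Step 1: enter scope (depth=1)
Step 2: exit scope (depth=0)
Step 3: enter scope (depth=1)
Step 4: declare a=54 at depth 1
Step 5: declare b=(read a)=54 at depth 1
Step 6: declare d=(read b)=54 at depth 1
Visible at query point: a=54 b=54 d=54

Answer: 1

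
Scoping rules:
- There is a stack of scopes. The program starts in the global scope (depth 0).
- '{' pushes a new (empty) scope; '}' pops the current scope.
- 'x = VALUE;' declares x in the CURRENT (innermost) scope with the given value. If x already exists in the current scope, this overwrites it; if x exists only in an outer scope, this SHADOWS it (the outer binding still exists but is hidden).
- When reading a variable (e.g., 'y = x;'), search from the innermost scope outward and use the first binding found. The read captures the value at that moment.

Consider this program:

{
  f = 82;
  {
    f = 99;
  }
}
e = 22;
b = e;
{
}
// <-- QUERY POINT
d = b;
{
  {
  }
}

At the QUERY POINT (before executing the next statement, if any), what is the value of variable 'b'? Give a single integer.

Step 1: enter scope (depth=1)
Step 2: declare f=82 at depth 1
Step 3: enter scope (depth=2)
Step 4: declare f=99 at depth 2
Step 5: exit scope (depth=1)
Step 6: exit scope (depth=0)
Step 7: declare e=22 at depth 0
Step 8: declare b=(read e)=22 at depth 0
Step 9: enter scope (depth=1)
Step 10: exit scope (depth=0)
Visible at query point: b=22 e=22

Answer: 22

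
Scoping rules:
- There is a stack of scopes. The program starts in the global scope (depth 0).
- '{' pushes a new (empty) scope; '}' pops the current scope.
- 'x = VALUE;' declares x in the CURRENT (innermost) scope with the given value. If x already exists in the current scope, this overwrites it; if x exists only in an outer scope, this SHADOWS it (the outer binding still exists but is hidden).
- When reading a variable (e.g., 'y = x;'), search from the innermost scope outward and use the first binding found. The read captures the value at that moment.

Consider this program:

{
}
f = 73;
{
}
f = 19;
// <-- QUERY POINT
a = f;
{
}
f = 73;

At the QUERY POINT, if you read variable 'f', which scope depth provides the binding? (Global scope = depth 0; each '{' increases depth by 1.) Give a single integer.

Answer: 0

Derivation:
Step 1: enter scope (depth=1)
Step 2: exit scope (depth=0)
Step 3: declare f=73 at depth 0
Step 4: enter scope (depth=1)
Step 5: exit scope (depth=0)
Step 6: declare f=19 at depth 0
Visible at query point: f=19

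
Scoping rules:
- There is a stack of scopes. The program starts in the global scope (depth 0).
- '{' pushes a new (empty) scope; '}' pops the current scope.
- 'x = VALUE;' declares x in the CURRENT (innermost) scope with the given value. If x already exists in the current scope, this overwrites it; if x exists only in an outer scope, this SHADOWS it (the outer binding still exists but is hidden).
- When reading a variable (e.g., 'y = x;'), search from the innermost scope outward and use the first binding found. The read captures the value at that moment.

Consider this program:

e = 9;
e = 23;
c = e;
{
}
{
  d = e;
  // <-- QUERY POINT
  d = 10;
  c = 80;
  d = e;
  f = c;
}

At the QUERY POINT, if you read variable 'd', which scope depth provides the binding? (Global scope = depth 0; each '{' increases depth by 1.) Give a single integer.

Step 1: declare e=9 at depth 0
Step 2: declare e=23 at depth 0
Step 3: declare c=(read e)=23 at depth 0
Step 4: enter scope (depth=1)
Step 5: exit scope (depth=0)
Step 6: enter scope (depth=1)
Step 7: declare d=(read e)=23 at depth 1
Visible at query point: c=23 d=23 e=23

Answer: 1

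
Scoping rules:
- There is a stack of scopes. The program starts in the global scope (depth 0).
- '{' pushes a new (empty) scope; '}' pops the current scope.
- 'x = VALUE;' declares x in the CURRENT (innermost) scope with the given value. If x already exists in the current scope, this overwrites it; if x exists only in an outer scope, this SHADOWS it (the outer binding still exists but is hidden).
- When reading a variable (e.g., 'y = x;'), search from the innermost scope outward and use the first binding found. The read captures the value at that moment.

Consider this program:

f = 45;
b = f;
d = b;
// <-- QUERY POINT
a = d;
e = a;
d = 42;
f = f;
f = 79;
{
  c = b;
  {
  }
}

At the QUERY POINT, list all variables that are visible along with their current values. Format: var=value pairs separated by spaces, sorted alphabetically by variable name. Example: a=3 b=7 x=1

Answer: b=45 d=45 f=45

Derivation:
Step 1: declare f=45 at depth 0
Step 2: declare b=(read f)=45 at depth 0
Step 3: declare d=(read b)=45 at depth 0
Visible at query point: b=45 d=45 f=45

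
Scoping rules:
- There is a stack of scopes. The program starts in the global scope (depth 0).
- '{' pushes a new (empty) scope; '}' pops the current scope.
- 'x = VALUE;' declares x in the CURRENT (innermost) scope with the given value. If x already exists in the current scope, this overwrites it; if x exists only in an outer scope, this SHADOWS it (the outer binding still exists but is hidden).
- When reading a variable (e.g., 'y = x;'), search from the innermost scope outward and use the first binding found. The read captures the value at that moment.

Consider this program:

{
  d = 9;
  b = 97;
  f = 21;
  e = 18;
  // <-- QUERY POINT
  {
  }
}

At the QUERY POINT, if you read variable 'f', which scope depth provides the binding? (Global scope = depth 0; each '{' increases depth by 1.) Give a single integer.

Step 1: enter scope (depth=1)
Step 2: declare d=9 at depth 1
Step 3: declare b=97 at depth 1
Step 4: declare f=21 at depth 1
Step 5: declare e=18 at depth 1
Visible at query point: b=97 d=9 e=18 f=21

Answer: 1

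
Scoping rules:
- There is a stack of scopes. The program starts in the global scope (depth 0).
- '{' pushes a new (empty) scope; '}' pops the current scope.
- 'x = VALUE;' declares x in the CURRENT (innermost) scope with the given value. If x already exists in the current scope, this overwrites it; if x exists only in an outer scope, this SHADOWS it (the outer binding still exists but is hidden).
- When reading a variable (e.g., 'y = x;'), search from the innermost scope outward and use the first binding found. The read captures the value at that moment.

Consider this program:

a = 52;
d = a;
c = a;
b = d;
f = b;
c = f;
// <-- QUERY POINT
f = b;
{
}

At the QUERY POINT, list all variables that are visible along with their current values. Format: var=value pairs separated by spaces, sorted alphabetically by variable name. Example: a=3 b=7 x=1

Step 1: declare a=52 at depth 0
Step 2: declare d=(read a)=52 at depth 0
Step 3: declare c=(read a)=52 at depth 0
Step 4: declare b=(read d)=52 at depth 0
Step 5: declare f=(read b)=52 at depth 0
Step 6: declare c=(read f)=52 at depth 0
Visible at query point: a=52 b=52 c=52 d=52 f=52

Answer: a=52 b=52 c=52 d=52 f=52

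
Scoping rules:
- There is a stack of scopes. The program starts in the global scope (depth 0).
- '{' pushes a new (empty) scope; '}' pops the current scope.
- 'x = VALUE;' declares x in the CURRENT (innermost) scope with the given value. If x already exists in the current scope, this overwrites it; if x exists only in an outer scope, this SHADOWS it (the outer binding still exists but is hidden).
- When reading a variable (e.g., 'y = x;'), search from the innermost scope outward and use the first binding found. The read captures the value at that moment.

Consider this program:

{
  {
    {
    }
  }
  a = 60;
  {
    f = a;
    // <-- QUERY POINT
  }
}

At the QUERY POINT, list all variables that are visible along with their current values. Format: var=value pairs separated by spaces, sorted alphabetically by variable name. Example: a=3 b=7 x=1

Step 1: enter scope (depth=1)
Step 2: enter scope (depth=2)
Step 3: enter scope (depth=3)
Step 4: exit scope (depth=2)
Step 5: exit scope (depth=1)
Step 6: declare a=60 at depth 1
Step 7: enter scope (depth=2)
Step 8: declare f=(read a)=60 at depth 2
Visible at query point: a=60 f=60

Answer: a=60 f=60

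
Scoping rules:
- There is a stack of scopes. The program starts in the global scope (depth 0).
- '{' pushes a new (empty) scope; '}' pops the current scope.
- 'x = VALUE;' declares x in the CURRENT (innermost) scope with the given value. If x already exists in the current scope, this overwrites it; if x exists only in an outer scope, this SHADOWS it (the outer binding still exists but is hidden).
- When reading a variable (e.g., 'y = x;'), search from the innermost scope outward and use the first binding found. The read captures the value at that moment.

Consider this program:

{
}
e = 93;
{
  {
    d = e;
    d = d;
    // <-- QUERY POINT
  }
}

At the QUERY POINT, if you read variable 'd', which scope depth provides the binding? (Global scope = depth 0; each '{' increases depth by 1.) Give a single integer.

Step 1: enter scope (depth=1)
Step 2: exit scope (depth=0)
Step 3: declare e=93 at depth 0
Step 4: enter scope (depth=1)
Step 5: enter scope (depth=2)
Step 6: declare d=(read e)=93 at depth 2
Step 7: declare d=(read d)=93 at depth 2
Visible at query point: d=93 e=93

Answer: 2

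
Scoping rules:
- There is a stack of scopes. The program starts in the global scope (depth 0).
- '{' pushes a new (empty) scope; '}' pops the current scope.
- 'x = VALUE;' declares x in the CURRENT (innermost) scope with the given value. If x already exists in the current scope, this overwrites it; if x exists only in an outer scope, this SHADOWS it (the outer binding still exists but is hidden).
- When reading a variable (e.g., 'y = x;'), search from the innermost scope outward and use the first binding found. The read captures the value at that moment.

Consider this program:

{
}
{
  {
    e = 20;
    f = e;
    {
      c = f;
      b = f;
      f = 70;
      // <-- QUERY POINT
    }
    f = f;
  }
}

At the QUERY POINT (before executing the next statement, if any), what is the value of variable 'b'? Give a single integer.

Step 1: enter scope (depth=1)
Step 2: exit scope (depth=0)
Step 3: enter scope (depth=1)
Step 4: enter scope (depth=2)
Step 5: declare e=20 at depth 2
Step 6: declare f=(read e)=20 at depth 2
Step 7: enter scope (depth=3)
Step 8: declare c=(read f)=20 at depth 3
Step 9: declare b=(read f)=20 at depth 3
Step 10: declare f=70 at depth 3
Visible at query point: b=20 c=20 e=20 f=70

Answer: 20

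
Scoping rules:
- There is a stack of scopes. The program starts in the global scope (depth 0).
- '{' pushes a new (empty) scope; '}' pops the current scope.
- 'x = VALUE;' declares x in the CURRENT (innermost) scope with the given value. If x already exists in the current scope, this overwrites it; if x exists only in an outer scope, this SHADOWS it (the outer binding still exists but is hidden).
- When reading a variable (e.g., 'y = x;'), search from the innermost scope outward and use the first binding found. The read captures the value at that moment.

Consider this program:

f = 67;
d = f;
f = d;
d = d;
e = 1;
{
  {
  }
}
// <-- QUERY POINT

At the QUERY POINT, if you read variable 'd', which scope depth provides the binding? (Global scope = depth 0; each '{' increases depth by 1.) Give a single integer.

Step 1: declare f=67 at depth 0
Step 2: declare d=(read f)=67 at depth 0
Step 3: declare f=(read d)=67 at depth 0
Step 4: declare d=(read d)=67 at depth 0
Step 5: declare e=1 at depth 0
Step 6: enter scope (depth=1)
Step 7: enter scope (depth=2)
Step 8: exit scope (depth=1)
Step 9: exit scope (depth=0)
Visible at query point: d=67 e=1 f=67

Answer: 0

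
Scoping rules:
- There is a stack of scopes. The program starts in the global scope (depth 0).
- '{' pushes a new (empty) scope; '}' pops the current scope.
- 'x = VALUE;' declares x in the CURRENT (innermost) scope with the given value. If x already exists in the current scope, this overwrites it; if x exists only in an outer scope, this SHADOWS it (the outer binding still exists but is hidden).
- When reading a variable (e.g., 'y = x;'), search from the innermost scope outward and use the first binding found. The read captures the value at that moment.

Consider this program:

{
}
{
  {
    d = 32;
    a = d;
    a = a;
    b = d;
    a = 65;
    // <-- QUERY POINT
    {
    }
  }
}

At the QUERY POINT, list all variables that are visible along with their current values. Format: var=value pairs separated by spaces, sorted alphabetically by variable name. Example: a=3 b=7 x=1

Step 1: enter scope (depth=1)
Step 2: exit scope (depth=0)
Step 3: enter scope (depth=1)
Step 4: enter scope (depth=2)
Step 5: declare d=32 at depth 2
Step 6: declare a=(read d)=32 at depth 2
Step 7: declare a=(read a)=32 at depth 2
Step 8: declare b=(read d)=32 at depth 2
Step 9: declare a=65 at depth 2
Visible at query point: a=65 b=32 d=32

Answer: a=65 b=32 d=32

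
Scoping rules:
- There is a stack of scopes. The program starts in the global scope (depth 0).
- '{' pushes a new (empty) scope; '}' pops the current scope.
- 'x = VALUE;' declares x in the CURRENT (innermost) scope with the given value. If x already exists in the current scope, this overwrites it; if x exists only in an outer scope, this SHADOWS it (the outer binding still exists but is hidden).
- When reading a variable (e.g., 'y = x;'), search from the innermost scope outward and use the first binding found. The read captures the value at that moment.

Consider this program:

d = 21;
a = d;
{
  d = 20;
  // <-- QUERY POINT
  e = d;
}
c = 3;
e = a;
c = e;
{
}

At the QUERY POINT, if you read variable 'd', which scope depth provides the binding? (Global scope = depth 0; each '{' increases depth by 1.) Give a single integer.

Answer: 1

Derivation:
Step 1: declare d=21 at depth 0
Step 2: declare a=(read d)=21 at depth 0
Step 3: enter scope (depth=1)
Step 4: declare d=20 at depth 1
Visible at query point: a=21 d=20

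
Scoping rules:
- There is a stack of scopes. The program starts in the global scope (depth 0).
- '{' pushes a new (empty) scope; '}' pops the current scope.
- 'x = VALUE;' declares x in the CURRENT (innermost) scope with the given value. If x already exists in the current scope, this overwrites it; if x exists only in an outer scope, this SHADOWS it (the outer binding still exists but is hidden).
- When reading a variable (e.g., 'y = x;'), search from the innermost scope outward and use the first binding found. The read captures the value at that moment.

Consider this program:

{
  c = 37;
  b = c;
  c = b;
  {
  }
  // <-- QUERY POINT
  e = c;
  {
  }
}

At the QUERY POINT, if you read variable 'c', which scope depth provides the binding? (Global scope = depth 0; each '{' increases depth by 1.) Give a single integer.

Step 1: enter scope (depth=1)
Step 2: declare c=37 at depth 1
Step 3: declare b=(read c)=37 at depth 1
Step 4: declare c=(read b)=37 at depth 1
Step 5: enter scope (depth=2)
Step 6: exit scope (depth=1)
Visible at query point: b=37 c=37

Answer: 1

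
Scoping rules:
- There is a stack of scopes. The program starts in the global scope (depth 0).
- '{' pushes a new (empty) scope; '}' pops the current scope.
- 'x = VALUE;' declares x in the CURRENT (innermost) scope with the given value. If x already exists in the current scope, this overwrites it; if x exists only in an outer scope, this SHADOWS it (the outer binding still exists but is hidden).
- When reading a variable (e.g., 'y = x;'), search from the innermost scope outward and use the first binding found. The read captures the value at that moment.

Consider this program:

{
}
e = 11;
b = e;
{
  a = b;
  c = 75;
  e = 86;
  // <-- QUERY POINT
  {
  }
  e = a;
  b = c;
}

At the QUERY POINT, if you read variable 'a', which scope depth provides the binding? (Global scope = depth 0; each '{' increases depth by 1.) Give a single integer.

Answer: 1

Derivation:
Step 1: enter scope (depth=1)
Step 2: exit scope (depth=0)
Step 3: declare e=11 at depth 0
Step 4: declare b=(read e)=11 at depth 0
Step 5: enter scope (depth=1)
Step 6: declare a=(read b)=11 at depth 1
Step 7: declare c=75 at depth 1
Step 8: declare e=86 at depth 1
Visible at query point: a=11 b=11 c=75 e=86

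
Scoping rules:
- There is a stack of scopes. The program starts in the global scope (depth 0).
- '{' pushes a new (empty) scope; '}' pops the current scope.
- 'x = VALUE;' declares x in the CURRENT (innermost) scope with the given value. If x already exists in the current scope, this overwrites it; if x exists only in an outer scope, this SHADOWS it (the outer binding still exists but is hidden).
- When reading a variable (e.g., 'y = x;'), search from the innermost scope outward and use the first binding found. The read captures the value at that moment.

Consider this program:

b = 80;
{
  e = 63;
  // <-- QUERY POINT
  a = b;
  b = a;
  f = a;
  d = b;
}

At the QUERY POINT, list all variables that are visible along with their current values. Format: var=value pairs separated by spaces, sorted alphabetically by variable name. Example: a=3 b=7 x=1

Step 1: declare b=80 at depth 0
Step 2: enter scope (depth=1)
Step 3: declare e=63 at depth 1
Visible at query point: b=80 e=63

Answer: b=80 e=63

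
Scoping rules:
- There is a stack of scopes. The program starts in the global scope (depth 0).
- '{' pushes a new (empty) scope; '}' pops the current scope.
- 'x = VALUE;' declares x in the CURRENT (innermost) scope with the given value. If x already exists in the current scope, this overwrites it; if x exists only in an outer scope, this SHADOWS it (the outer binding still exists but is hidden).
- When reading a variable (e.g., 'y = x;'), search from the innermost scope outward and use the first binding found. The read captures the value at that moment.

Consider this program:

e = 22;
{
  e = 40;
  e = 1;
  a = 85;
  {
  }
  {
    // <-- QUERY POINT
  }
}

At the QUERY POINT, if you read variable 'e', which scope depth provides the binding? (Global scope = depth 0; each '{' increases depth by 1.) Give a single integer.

Answer: 1

Derivation:
Step 1: declare e=22 at depth 0
Step 2: enter scope (depth=1)
Step 3: declare e=40 at depth 1
Step 4: declare e=1 at depth 1
Step 5: declare a=85 at depth 1
Step 6: enter scope (depth=2)
Step 7: exit scope (depth=1)
Step 8: enter scope (depth=2)
Visible at query point: a=85 e=1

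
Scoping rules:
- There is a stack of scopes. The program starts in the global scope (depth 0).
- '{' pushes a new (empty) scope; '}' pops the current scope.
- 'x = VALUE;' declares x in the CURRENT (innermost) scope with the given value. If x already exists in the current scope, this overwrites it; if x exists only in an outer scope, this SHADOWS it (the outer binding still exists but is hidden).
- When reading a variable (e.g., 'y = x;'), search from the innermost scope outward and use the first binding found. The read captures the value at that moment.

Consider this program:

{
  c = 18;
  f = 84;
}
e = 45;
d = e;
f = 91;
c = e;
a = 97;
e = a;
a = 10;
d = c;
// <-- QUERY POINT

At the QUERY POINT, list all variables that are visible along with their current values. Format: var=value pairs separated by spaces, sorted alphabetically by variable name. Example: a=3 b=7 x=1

Step 1: enter scope (depth=1)
Step 2: declare c=18 at depth 1
Step 3: declare f=84 at depth 1
Step 4: exit scope (depth=0)
Step 5: declare e=45 at depth 0
Step 6: declare d=(read e)=45 at depth 0
Step 7: declare f=91 at depth 0
Step 8: declare c=(read e)=45 at depth 0
Step 9: declare a=97 at depth 0
Step 10: declare e=(read a)=97 at depth 0
Step 11: declare a=10 at depth 0
Step 12: declare d=(read c)=45 at depth 0
Visible at query point: a=10 c=45 d=45 e=97 f=91

Answer: a=10 c=45 d=45 e=97 f=91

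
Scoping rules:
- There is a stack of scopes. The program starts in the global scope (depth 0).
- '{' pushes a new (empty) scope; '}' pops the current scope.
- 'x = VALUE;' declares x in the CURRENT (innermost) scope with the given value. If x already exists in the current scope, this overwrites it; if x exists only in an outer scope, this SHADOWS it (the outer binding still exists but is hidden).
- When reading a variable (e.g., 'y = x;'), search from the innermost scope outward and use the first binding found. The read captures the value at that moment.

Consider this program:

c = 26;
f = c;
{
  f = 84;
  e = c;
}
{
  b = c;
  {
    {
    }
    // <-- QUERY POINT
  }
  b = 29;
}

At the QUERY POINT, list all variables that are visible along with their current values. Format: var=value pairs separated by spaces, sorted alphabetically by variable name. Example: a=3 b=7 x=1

Answer: b=26 c=26 f=26

Derivation:
Step 1: declare c=26 at depth 0
Step 2: declare f=(read c)=26 at depth 0
Step 3: enter scope (depth=1)
Step 4: declare f=84 at depth 1
Step 5: declare e=(read c)=26 at depth 1
Step 6: exit scope (depth=0)
Step 7: enter scope (depth=1)
Step 8: declare b=(read c)=26 at depth 1
Step 9: enter scope (depth=2)
Step 10: enter scope (depth=3)
Step 11: exit scope (depth=2)
Visible at query point: b=26 c=26 f=26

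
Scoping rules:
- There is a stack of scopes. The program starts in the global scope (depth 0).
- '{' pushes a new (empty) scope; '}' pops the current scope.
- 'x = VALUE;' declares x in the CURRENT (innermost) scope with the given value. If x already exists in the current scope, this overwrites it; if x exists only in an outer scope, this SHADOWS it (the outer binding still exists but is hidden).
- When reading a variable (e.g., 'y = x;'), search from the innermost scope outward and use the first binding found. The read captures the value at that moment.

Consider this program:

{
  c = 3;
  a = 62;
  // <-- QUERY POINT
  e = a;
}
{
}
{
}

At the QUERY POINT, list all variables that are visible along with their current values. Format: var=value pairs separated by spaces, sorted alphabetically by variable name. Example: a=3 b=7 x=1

Step 1: enter scope (depth=1)
Step 2: declare c=3 at depth 1
Step 3: declare a=62 at depth 1
Visible at query point: a=62 c=3

Answer: a=62 c=3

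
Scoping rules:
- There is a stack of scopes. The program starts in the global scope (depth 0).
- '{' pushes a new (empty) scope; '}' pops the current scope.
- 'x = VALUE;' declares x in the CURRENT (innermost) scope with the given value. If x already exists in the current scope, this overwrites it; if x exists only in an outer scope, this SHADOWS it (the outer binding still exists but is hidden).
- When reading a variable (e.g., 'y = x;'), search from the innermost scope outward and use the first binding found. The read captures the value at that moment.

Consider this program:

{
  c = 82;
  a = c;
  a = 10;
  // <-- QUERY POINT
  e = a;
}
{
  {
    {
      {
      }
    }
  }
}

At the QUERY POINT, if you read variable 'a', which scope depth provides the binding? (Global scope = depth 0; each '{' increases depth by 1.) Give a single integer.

Step 1: enter scope (depth=1)
Step 2: declare c=82 at depth 1
Step 3: declare a=(read c)=82 at depth 1
Step 4: declare a=10 at depth 1
Visible at query point: a=10 c=82

Answer: 1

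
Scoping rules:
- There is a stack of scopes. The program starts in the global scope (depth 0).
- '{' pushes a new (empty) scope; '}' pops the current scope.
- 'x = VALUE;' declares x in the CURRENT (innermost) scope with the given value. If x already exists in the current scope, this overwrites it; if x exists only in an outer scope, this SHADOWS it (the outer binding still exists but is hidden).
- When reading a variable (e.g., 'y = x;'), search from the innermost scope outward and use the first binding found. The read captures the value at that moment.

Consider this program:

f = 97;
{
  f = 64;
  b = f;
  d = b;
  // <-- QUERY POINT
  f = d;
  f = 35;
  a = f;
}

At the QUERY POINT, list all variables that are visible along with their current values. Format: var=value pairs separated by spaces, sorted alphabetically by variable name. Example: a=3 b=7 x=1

Step 1: declare f=97 at depth 0
Step 2: enter scope (depth=1)
Step 3: declare f=64 at depth 1
Step 4: declare b=(read f)=64 at depth 1
Step 5: declare d=(read b)=64 at depth 1
Visible at query point: b=64 d=64 f=64

Answer: b=64 d=64 f=64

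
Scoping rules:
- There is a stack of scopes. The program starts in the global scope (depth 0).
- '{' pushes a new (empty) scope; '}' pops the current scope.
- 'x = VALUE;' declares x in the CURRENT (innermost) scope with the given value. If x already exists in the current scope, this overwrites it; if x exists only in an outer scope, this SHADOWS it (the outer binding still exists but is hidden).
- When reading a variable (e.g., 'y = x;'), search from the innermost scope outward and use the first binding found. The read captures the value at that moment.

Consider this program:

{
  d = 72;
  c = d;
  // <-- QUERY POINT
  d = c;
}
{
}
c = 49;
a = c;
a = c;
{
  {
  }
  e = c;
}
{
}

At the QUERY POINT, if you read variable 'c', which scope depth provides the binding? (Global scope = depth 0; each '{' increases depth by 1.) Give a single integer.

Answer: 1

Derivation:
Step 1: enter scope (depth=1)
Step 2: declare d=72 at depth 1
Step 3: declare c=(read d)=72 at depth 1
Visible at query point: c=72 d=72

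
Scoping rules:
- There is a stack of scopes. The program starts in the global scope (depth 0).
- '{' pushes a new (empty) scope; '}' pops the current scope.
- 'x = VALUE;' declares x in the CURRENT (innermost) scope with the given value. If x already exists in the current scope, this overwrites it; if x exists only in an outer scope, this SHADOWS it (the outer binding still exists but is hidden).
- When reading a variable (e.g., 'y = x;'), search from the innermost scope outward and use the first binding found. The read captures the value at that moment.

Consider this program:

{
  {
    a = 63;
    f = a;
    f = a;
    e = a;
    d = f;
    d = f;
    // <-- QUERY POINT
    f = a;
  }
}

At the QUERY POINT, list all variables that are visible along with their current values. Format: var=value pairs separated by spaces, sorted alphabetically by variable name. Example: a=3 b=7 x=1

Answer: a=63 d=63 e=63 f=63

Derivation:
Step 1: enter scope (depth=1)
Step 2: enter scope (depth=2)
Step 3: declare a=63 at depth 2
Step 4: declare f=(read a)=63 at depth 2
Step 5: declare f=(read a)=63 at depth 2
Step 6: declare e=(read a)=63 at depth 2
Step 7: declare d=(read f)=63 at depth 2
Step 8: declare d=(read f)=63 at depth 2
Visible at query point: a=63 d=63 e=63 f=63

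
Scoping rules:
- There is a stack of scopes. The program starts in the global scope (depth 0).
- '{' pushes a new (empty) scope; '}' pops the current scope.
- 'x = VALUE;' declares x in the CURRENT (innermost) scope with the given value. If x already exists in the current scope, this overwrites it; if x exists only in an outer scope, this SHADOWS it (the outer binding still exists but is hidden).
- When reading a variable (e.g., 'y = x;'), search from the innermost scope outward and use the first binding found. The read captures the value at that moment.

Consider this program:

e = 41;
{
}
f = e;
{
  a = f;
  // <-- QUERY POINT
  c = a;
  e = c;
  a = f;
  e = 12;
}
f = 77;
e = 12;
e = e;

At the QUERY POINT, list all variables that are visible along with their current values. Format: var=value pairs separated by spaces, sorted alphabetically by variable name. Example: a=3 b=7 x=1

Step 1: declare e=41 at depth 0
Step 2: enter scope (depth=1)
Step 3: exit scope (depth=0)
Step 4: declare f=(read e)=41 at depth 0
Step 5: enter scope (depth=1)
Step 6: declare a=(read f)=41 at depth 1
Visible at query point: a=41 e=41 f=41

Answer: a=41 e=41 f=41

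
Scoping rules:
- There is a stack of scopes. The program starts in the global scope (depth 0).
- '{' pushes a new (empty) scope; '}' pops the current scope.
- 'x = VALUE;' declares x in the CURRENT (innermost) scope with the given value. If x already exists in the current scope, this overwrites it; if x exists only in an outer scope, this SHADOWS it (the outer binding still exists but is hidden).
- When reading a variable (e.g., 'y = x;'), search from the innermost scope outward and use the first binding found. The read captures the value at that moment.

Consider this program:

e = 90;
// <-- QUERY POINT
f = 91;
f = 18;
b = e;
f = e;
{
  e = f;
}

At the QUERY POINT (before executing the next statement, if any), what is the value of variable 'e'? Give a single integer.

Answer: 90

Derivation:
Step 1: declare e=90 at depth 0
Visible at query point: e=90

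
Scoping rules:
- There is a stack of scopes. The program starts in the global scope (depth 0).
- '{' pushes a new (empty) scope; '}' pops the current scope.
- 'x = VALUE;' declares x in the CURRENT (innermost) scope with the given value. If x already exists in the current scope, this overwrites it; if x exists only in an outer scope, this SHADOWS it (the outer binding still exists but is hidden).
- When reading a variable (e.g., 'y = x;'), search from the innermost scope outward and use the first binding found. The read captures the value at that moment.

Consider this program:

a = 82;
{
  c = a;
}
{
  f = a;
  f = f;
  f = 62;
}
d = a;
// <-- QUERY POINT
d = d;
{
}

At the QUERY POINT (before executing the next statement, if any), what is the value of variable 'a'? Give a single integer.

Step 1: declare a=82 at depth 0
Step 2: enter scope (depth=1)
Step 3: declare c=(read a)=82 at depth 1
Step 4: exit scope (depth=0)
Step 5: enter scope (depth=1)
Step 6: declare f=(read a)=82 at depth 1
Step 7: declare f=(read f)=82 at depth 1
Step 8: declare f=62 at depth 1
Step 9: exit scope (depth=0)
Step 10: declare d=(read a)=82 at depth 0
Visible at query point: a=82 d=82

Answer: 82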